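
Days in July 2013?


31 days

Month: July (month 7)
July has 31 days


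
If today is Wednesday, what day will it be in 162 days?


Start: Wednesday (index 2)
(2 + 162) mod 7
= 164 mod 7
= 3
Index 3 → Thursday

Thursday


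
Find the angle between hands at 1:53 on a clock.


98.5°

Hour hand = 1×30 + 53×0.5 = 56.5°
Minute hand = 53×6 = 318°
Difference = |56.5 - 318| = 261.5°
Since > 180°: 360 - 261.5 = 98.5°


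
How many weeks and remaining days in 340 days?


48 weeks 4 days

Weeks: 340 ÷ 7 = 48 remainder 4


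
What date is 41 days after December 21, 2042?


Start: December 21, 2042
Add 41 days
December 21 → January 1: 31 - 21 + 1 = 11 days (41 - 11 = 30 left)
January 1 + 30 = January 31, 2043

January 31, 2043


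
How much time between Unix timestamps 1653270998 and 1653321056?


Difference = 1653321056 - 1653270998 = 50058 seconds
In hours: 50058 / 3600 ≈ 13.9
In days: 50058 / 86400 ≈ 0.58

50058 seconds (13.9 hours / 0.58 days)


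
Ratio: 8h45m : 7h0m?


Duration 1: 525 minutes
Duration 2: 420 minutes
Ratio = 525:420
GCD = 105
Simplified = 5:4
As a decimal: 5/4 = 1.25

5:4 (1.25)


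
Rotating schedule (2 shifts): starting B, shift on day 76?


Shifts: A, B
Start: B (index 1)
Day 76: (1 + 76 - 1) mod 2
= 76 mod 2
= 0
Index 0 → shift A

Shift A


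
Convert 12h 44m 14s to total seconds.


45854 seconds

Hours: 12 × 3600 = 43200
Minutes: 44 × 60 = 2640
Seconds: 14
Total = 43200 + 2640 + 14 = 45854


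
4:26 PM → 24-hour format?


16:26

Input: 4:26 PM
PM: 4 + 12 = 16


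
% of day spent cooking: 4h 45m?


19.8%

Time: 285 minutes
Day: 1440 minutes
Percentage = (285/1440) × 100 ≈ 19.8%


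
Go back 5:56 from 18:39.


Start: 1119 minutes from midnight
Subtract: 356 minutes
Remaining: 1119 - 356 = 763
Hours: 12, Minutes: 43

12:43


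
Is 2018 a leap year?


No

Rules: divisible by 4 AND (not by 100 OR by 400)
2018 ÷ 4 = 504 remainder 2 → not divisible by 4
Not divisible by 4 → not a leap year


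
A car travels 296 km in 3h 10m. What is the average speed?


93.5 km/h

Distance: 296 km
Time: 3h 10m = 190 min = 190/60 = 19/6 hours
Speed = 296 ÷ (19/6) = 296 × 6 / 19 = 1776/19 ≈ 93.5 km/h


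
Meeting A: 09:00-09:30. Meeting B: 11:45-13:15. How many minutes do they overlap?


Meeting A: 540-570 (in minutes from midnight)
Meeting B: 705-795
Overlap start = max(540, 705) = 705
Overlap end = min(570, 795) = 570
Overlap = max(0, 570 - 705) = 0 min

0 minutes


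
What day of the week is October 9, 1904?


Zeller's congruence:
q=9, m=10, k=4, j=19
h = (9 + ⌊13×11/5⌋ + 4 + ⌊4/4⌋ + ⌊19/4⌋ - 2×19) mod 7
= (9 + 28 + 4 + 1 + 4 - 38) mod 7
= 8 mod 7 = 1
h=1 → Sunday

Sunday


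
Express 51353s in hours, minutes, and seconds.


14h 15m 53s

Hours: 51353 ÷ 3600 = 14 remainder 953
Minutes: 953 ÷ 60 = 15 remainder 53
Seconds: 53


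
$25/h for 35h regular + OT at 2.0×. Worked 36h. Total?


Regular: 35h × $25 = $875.00
Overtime: 36 - 35 = 1h
OT pay: 1h × $25 × 2.0 = $50.00
Total = $875.00 + $50.00 = $925.00

$925.00


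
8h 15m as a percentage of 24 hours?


Total minutes: 8×60 + 15 = 495
Day = 24×60 = 1440 minutes
Fraction = 495/1440 ≈ 0.3438
As a percentage: 495/1440 × 100 ≈ 34.38%

0.3438 (34.38%)


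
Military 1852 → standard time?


Hour: 18
18 - 12 = 6 → PM

6:52 PM


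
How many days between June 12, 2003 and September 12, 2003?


92 days

From June 12, 2003 to September 12, 2003
Rest of June 2003: 30 - 12 = 18
Full months: July 31, August 31
Days into September 2003: 12
Total = 18 + 31 + 31 + 12 = 92 days


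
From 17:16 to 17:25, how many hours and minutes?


0h 9m

End time in minutes: 17×60 + 25 = 1045
Start time in minutes: 17×60 + 16 = 1036
Difference = 1045 - 1036 = 9 minutes
= 0 hours 9 minutes


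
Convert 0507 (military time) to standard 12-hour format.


Hour: 5
5 < 12 → AM

5:07 AM


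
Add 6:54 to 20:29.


03:23 (next day)

Start: 1229 minutes from midnight
Add: 414 minutes
Total: 1643 minutes
Hours: 1643 ÷ 60 = 27 remainder 23
27 ≥ 24 → 27 - 24 = 3 (next day)


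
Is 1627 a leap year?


No

Rules: divisible by 4 AND (not by 100 OR by 400)
1627 ÷ 4 = 406 remainder 3 → not divisible by 4
Not divisible by 4 → not a leap year


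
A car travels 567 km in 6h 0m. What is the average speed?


94.5 km/h

Distance: 567 km
Time: 6 hours
Speed = 567 / 6 = 94.5 km/h


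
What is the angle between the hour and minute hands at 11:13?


Hour hand = 11×30 + 13×0.5 = 336.5°
Minute hand = 13×6 = 78°
Difference = |336.5 - 78| = 258.5°
Since > 180°: 360 - 258.5 = 101.5°

101.5°


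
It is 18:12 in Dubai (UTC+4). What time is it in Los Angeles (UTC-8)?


Time difference = UTC-8 - UTC+4 = -12 hours
New hour = (18 -12) mod 24
= 6 mod 24 = 6
Minutes unchanged → 06:12

06:12


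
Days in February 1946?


28 days

Month: February (month 2)
February: 28 or 29 (leap year)
1946 leap year? No


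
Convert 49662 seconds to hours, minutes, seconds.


13h 47m 42s

Hours: 49662 ÷ 3600 = 13 remainder 2862
Minutes: 2862 ÷ 60 = 47 remainder 42
Seconds: 42


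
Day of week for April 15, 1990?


Zeller's congruence:
q=15, m=4, k=90, j=19
h = (15 + ⌊13×5/5⌋ + 90 + ⌊90/4⌋ + ⌊19/4⌋ - 2×19) mod 7
= (15 + 13 + 90 + 22 + 4 - 38) mod 7
= 106 mod 7 = 1
h=1 → Sunday

Sunday


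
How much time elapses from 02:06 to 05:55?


End time in minutes: 5×60 + 55 = 355
Start time in minutes: 2×60 + 6 = 126
Difference = 355 - 126 = 229 minutes
= 3 hours 49 minutes

3h 49m


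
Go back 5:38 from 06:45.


Start: 405 minutes from midnight
Subtract: 338 minutes
Remaining: 405 - 338 = 67
Hours: 1, Minutes: 7

01:07


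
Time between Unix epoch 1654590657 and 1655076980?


486323 seconds (135.1 hours / 5.63 days)

Difference = 1655076980 - 1654590657 = 486323 seconds
In hours: 486323 / 3600 ≈ 135.1
In days: 486323 / 86400 ≈ 5.63


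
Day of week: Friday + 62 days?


Start: Friday (index 4)
(4 + 62) mod 7
= 66 mod 7
= 3
Index 3 → Thursday

Thursday


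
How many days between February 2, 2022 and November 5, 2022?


From February 2, 2022 to November 5, 2022
Rest of February 2022: 28 - 2 = 26
Full months: March 31, April 30, May 31, June 30, July 31, August 31, September 30, October 31
Days into November 2022: 5
Total = 26 + 31 + 30 + 31 + 30 + 31 + 31 + 30 + 31 + 5 = 276 days

276 days


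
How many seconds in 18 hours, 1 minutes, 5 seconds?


64865 seconds

Hours: 18 × 3600 = 64800
Minutes: 1 × 60 = 60
Seconds: 5
Total = 64800 + 60 + 5 = 64865


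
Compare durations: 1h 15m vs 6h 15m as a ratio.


Duration 1: 75 minutes
Duration 2: 375 minutes
Ratio = 75:375
GCD = 75
Simplified = 1:5
As a decimal: 1/5 = 0.20

1:5 (0.20)


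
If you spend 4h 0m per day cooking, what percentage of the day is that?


Time: 240 minutes
Day: 1440 minutes
Percentage = (240/1440) × 100 ≈ 16.7%

16.7%


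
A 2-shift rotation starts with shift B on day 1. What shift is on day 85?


Shifts: A, B
Start: B (index 1)
Day 85: (1 + 85 - 1) mod 2
= 85 mod 2
= 1
Index 1 → shift B

Shift B


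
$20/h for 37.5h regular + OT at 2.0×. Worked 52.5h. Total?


Regular: 37.5h × $20 = $750.00
Overtime: 52.5 - 37.5 = 15.0h
OT pay: 15.0h × $20 × 2.0 = $600.00
Total = $750.00 + $600.00 = $1350.00

$1350.00


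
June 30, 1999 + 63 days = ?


September 1, 1999

Start: June 30, 1999
Add 63 days
June 30 → July 1: 30 - 30 + 1 = 1 days (63 - 1 = 62 left)
July 1 → August 1: 31 - 1 + 1 = 31 days (62 - 31 = 31 left)
August 1 → September 1: 31 - 1 + 1 = 31 days (31 - 31 = 0 left)
Land exactly on September 1, 1999


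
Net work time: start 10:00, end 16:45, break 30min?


6h 15m (375 minutes)

Total time = (16×60+45) - (10×60+0)
= 1005 - 600 = 405 min
Minus break: 405 - 30 = 375 min
= 6h 15m


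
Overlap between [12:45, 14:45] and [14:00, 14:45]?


Meeting A: 765-885 (in minutes from midnight)
Meeting B: 840-885
Overlap start = max(765, 840) = 840
Overlap end = min(885, 885) = 885
Overlap = max(0, 885 - 840) = 45 min

45 minutes


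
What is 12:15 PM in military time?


Input: 12:15 PM
12 PM → 12 (noon)

12:15


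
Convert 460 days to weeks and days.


Weeks: 460 ÷ 7 = 65 remainder 5

65 weeks 5 days


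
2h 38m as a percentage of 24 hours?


0.1097 (10.97%)

Total minutes: 2×60 + 38 = 158
Day = 24×60 = 1440 minutes
Fraction = 158/1440 ≈ 0.1097
As a percentage: 158/1440 × 100 ≈ 10.97%


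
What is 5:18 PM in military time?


Input: 5:18 PM
PM: 5 + 12 = 17

17:18


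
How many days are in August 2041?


Month: August (month 8)
August has 31 days

31 days


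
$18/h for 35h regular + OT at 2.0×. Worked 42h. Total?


$882.00

Regular: 35h × $18 = $630.00
Overtime: 42 - 35 = 7h
OT pay: 7h × $18 × 2.0 = $252.00
Total = $630.00 + $252.00 = $882.00


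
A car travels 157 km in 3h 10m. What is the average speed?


Distance: 157 km
Time: 3h 10m = 190 min = 190/60 = 19/6 hours
Speed = 157 ÷ (19/6) = 157 × 6 / 19 = 942/19 ≈ 49.6 km/h

49.6 km/h


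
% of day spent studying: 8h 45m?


Time: 525 minutes
Day: 1440 minutes
Percentage = (525/1440) × 100 ≈ 36.5%

36.5%


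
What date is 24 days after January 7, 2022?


January 31, 2022

Start: January 7, 2022
Add 24 days
January 7 + 24 = January 31, 2022


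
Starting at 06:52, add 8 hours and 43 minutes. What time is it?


Start: 412 minutes from midnight
Add: 523 minutes
Total: 935 minutes
Hours: 935 ÷ 60 = 15 remainder 35

15:35


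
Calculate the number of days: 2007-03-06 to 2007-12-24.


293 days

From March 6, 2007 to December 24, 2007
Rest of March 2007: 31 - 6 = 25
Full months: April 30, May 31, June 30, July 31, August 31, September 30, October 31, November 30
Days into December 2007: 24
Total = 25 + 30 + 31 + 30 + 31 + 31 + 30 + 31 + 30 + 24 = 293 days


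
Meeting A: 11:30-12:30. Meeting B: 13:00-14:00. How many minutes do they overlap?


Meeting A: 690-750 (in minutes from midnight)
Meeting B: 780-840
Overlap start = max(690, 780) = 780
Overlap end = min(750, 840) = 750
Overlap = max(0, 750 - 780) = 0 min

0 minutes


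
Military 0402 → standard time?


4:02 AM

Hour: 4
4 < 12 → AM


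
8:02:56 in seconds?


28976 seconds

Hours: 8 × 3600 = 28800
Minutes: 2 × 60 = 120
Seconds: 56
Total = 28800 + 120 + 56 = 28976


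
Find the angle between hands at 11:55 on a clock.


27.5°

Hour hand = 11×30 + 55×0.5 = 357.5°
Minute hand = 55×6 = 330°
Difference = |357.5 - 330| = 27.5°


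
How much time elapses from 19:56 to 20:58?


End time in minutes: 20×60 + 58 = 1258
Start time in minutes: 19×60 + 56 = 1196
Difference = 1258 - 1196 = 62 minutes
= 1 hours 2 minutes

1h 2m


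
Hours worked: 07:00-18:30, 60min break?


10h 30m (630 minutes)

Total time = (18×60+30) - (7×60+0)
= 1110 - 420 = 690 min
Minus break: 690 - 60 = 630 min
= 10h 30m


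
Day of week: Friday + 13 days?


Start: Friday (index 4)
(4 + 13) mod 7
= 17 mod 7
= 3
Index 3 → Thursday

Thursday


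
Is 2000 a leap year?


Rules: divisible by 4 AND (not by 100 OR by 400)
2000 ÷ 4 = 500 exactly → divisible by 4
2000 ÷ 100 = 20 exactly → divisible by 100
2000 ÷ 400 = 5 exactly → divisible by 400
Divisible by 400 → leap year

Yes


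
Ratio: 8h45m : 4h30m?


35:18 (1.94)

Duration 1: 525 minutes
Duration 2: 270 minutes
Ratio = 525:270
GCD = 15
Simplified = 35:18
As a decimal: 35/18 ≈ 1.94


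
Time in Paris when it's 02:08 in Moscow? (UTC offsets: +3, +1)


Time difference = UTC+1 - UTC+3 = -2 hours
New hour = (2 -2) mod 24
= 0 mod 24 = 0
Minutes unchanged → 00:08

00:08


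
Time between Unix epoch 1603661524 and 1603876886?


Difference = 1603876886 - 1603661524 = 215362 seconds
In hours: 215362 / 3600 ≈ 59.8
In days: 215362 / 86400 ≈ 2.49

215362 seconds (59.8 hours / 2.49 days)


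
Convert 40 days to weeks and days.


5 weeks 5 days

Weeks: 40 ÷ 7 = 5 remainder 5


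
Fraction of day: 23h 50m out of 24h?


Total minutes: 23×60 + 50 = 1430
Day = 24×60 = 1440 minutes
Fraction = 1430/1440 ≈ 0.9931
As a percentage: 1430/1440 × 100 ≈ 99.31%

0.9931 (99.31%)


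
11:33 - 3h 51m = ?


07:42

Start: 693 minutes from midnight
Subtract: 231 minutes
Remaining: 693 - 231 = 462
Hours: 7, Minutes: 42


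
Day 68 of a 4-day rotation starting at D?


Shifts: A, B, C, D
Start: D (index 3)
Day 68: (3 + 68 - 1) mod 4
= 70 mod 4
= 2
Index 2 → shift C

Shift C


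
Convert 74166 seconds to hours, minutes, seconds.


Hours: 74166 ÷ 3600 = 20 remainder 2166
Minutes: 2166 ÷ 60 = 36 remainder 6
Seconds: 6

20h 36m 6s


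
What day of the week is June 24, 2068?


Zeller's congruence:
q=24, m=6, k=68, j=20
h = (24 + ⌊13×7/5⌋ + 68 + ⌊68/4⌋ + ⌊20/4⌋ - 2×20) mod 7
= (24 + 18 + 68 + 17 + 5 - 40) mod 7
= 92 mod 7 = 1
h=1 → Sunday

Sunday


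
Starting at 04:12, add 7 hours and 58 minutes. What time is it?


12:10

Start: 252 minutes from midnight
Add: 478 minutes
Total: 730 minutes
Hours: 730 ÷ 60 = 12 remainder 10


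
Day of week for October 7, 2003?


Tuesday

Zeller's congruence:
q=7, m=10, k=3, j=20
h = (7 + ⌊13×11/5⌋ + 3 + ⌊3/4⌋ + ⌊20/4⌋ - 2×20) mod 7
= (7 + 28 + 3 + 0 + 5 - 40) mod 7
= 3 mod 7 = 3
h=3 → Tuesday


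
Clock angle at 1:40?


170.0°

Hour hand = 1×30 + 40×0.5 = 50.0°
Minute hand = 40×6 = 240°
Difference = |50.0 - 240| = 190.0°
Since > 180°: 360 - 190.0 = 170.0°


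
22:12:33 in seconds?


Hours: 22 × 3600 = 79200
Minutes: 12 × 60 = 720
Seconds: 33
Total = 79200 + 720 + 33 = 79953

79953 seconds


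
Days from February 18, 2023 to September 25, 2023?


From February 18, 2023 to September 25, 2023
Rest of February 2023: 28 - 18 = 10
Full months: March 31, April 30, May 31, June 30, July 31, August 31
Days into September 2023: 25
Total = 10 + 31 + 30 + 31 + 30 + 31 + 31 + 25 = 219 days

219 days


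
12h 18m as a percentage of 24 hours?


Total minutes: 12×60 + 18 = 738
Day = 24×60 = 1440 minutes
Fraction = 738/1440 = 0.5125
As a percentage: 738/1440 × 100 = 51.25%

0.5125 (51.25%)


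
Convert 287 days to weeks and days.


Weeks: 287 ÷ 7 = 41 remainder 0

41 weeks 0 days


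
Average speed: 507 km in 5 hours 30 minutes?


92.2 km/h

Distance: 507 km
Time: 5h 30m = 330 min = 330/60 = 11/2 hours
Speed = 507 ÷ (11/2) = 507 × 2 / 11 = 1014/11 ≈ 92.2 km/h


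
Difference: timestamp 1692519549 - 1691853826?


Difference = 1692519549 - 1691853826 = 665723 seconds
In hours: 665723 / 3600 ≈ 184.9
In days: 665723 / 86400 ≈ 7.71

665723 seconds (184.9 hours / 7.71 days)


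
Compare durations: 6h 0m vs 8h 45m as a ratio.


24:35 (0.69)

Duration 1: 360 minutes
Duration 2: 525 minutes
Ratio = 360:525
GCD = 15
Simplified = 24:35
As a decimal: 24/35 ≈ 0.69


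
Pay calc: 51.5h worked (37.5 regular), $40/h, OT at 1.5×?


Regular: 37.5h × $40 = $1500.00
Overtime: 51.5 - 37.5 = 14.0h
OT pay: 14.0h × $40 × 1.5 = $840.00
Total = $1500.00 + $840.00 = $2340.00

$2340.00


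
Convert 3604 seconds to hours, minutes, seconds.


1h 0m 4s

Hours: 3604 ÷ 3600 = 1 remainder 4
Minutes: 4 ÷ 60 = 0 remainder 4
Seconds: 4


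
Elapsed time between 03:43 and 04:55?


End time in minutes: 4×60 + 55 = 295
Start time in minutes: 3×60 + 43 = 223
Difference = 295 - 223 = 72 minutes
= 1 hours 12 minutes

1h 12m


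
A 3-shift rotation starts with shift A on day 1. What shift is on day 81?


Shifts: A, B, C
Start: A (index 0)
Day 81: (0 + 81 - 1) mod 3
= 80 mod 3
= 2
Index 2 → shift C

Shift C


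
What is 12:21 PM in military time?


12:21

Input: 12:21 PM
12 PM → 12 (noon)


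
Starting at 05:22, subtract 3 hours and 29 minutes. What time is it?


Start: 322 minutes from midnight
Subtract: 209 minutes
Remaining: 322 - 209 = 113
Hours: 1, Minutes: 53

01:53


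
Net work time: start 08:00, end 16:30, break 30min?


Total time = (16×60+30) - (8×60+0)
= 990 - 480 = 510 min
Minus break: 510 - 30 = 480 min
= 8h 0m

8h 0m (480 minutes)


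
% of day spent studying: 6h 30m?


Time: 390 minutes
Day: 1440 minutes
Percentage = (390/1440) × 100 ≈ 27.1%

27.1%


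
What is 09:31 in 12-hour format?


Hour: 9
9 < 12 → AM

9:31 AM


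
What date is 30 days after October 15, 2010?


November 14, 2010

Start: October 15, 2010
Add 30 days
October 15 → November 1: 31 - 15 + 1 = 17 days (30 - 17 = 13 left)
November 1 + 13 = November 14, 2010


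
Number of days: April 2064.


30 days

Month: April (month 4)
April has 30 days


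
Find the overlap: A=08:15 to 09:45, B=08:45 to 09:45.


60 minutes

Meeting A: 495-585 (in minutes from midnight)
Meeting B: 525-585
Overlap start = max(495, 525) = 525
Overlap end = min(585, 585) = 585
Overlap = max(0, 585 - 525) = 60 min


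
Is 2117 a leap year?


Rules: divisible by 4 AND (not by 100 OR by 400)
2117 ÷ 4 = 529 remainder 1 → not divisible by 4
Not divisible by 4 → not a leap year

No


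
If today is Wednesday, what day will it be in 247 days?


Start: Wednesday (index 2)
(2 + 247) mod 7
= 249 mod 7
= 4
Index 4 → Friday

Friday


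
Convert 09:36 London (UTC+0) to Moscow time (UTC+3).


Time difference = UTC+3 - UTC+0 = +3 hours
New hour = (9 + 3) mod 24
= 12 mod 24 = 12
Minutes unchanged → 12:36

12:36


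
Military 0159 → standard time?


1:59 AM

Hour: 1
1 < 12 → AM


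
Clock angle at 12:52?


Hour hand (12 ≡ 0 on the dial): 0×30 + 52×0.5 = 26.0°
Minute hand = 52×6 = 312°
Difference = |26.0 - 312| = 286.0°
Since > 180°: 360 - 286.0 = 74.0°

74.0°


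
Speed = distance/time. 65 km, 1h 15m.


52.0 km/h

Distance: 65 km
Time: 1h 15m = 75 min = 75/60 = 5/4 hours
Speed = 65 ÷ (5/4) = 65 × 4 / 5 = 260/5 = 52.0 km/h


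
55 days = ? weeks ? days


Weeks: 55 ÷ 7 = 7 remainder 6

7 weeks 6 days


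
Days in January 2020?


Month: January (month 1)
January has 31 days

31 days


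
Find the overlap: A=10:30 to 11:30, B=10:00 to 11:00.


30 minutes

Meeting A: 630-690 (in minutes from midnight)
Meeting B: 600-660
Overlap start = max(630, 600) = 630
Overlap end = min(690, 660) = 660
Overlap = max(0, 660 - 630) = 30 min


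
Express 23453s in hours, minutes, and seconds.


Hours: 23453 ÷ 3600 = 6 remainder 1853
Minutes: 1853 ÷ 60 = 30 remainder 53
Seconds: 53

6h 30m 53s


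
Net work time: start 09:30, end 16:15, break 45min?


6h 0m (360 minutes)

Total time = (16×60+15) - (9×60+30)
= 975 - 570 = 405 min
Minus break: 405 - 45 = 360 min
= 6h 0m


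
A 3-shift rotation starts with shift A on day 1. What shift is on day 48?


Shift C

Shifts: A, B, C
Start: A (index 0)
Day 48: (0 + 48 - 1) mod 3
= 47 mod 3
= 2
Index 2 → shift C


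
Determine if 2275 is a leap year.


Rules: divisible by 4 AND (not by 100 OR by 400)
2275 ÷ 4 = 568 remainder 3 → not divisible by 4
Not divisible by 4 → not a leap year

No


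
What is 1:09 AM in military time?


01:09

Input: 1:09 AM
AM hour stays: 1


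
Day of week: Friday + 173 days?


Start: Friday (index 4)
(4 + 173) mod 7
= 177 mod 7
= 2
Index 2 → Wednesday

Wednesday


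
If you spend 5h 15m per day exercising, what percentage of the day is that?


Time: 315 minutes
Day: 1440 minutes
Percentage = (315/1440) × 100 ≈ 21.9%

21.9%


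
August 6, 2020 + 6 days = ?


August 12, 2020

Start: August 6, 2020
Add 6 days
August 6 + 6 = August 12, 2020


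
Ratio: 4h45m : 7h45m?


Duration 1: 285 minutes
Duration 2: 465 minutes
Ratio = 285:465
GCD = 15
Simplified = 19:31
As a decimal: 19/31 ≈ 0.61

19:31 (0.61)


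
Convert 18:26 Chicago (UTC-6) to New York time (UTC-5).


Time difference = UTC-5 - UTC-6 = +1 hours
New hour = (18 + 1) mod 24
= 19 mod 24 = 19
Minutes unchanged → 19:26

19:26


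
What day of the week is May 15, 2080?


Wednesday

Zeller's congruence:
q=15, m=5, k=80, j=20
h = (15 + ⌊13×6/5⌋ + 80 + ⌊80/4⌋ + ⌊20/4⌋ - 2×20) mod 7
= (15 + 15 + 80 + 20 + 5 - 40) mod 7
= 95 mod 7 = 4
h=4 → Wednesday


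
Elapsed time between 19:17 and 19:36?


0h 19m

End time in minutes: 19×60 + 36 = 1176
Start time in minutes: 19×60 + 17 = 1157
Difference = 1176 - 1157 = 19 minutes
= 0 hours 19 minutes


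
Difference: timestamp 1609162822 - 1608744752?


418070 seconds (116.1 hours / 4.84 days)

Difference = 1609162822 - 1608744752 = 418070 seconds
In hours: 418070 / 3600 ≈ 116.1
In days: 418070 / 86400 ≈ 4.84


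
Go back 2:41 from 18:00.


15:19

Start: 1080 minutes from midnight
Subtract: 161 minutes
Remaining: 1080 - 161 = 919
Hours: 15, Minutes: 19


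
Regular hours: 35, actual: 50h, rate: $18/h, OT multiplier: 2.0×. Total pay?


Regular: 35h × $18 = $630.00
Overtime: 50 - 35 = 15h
OT pay: 15h × $18 × 2.0 = $540.00
Total = $630.00 + $540.00 = $1170.00

$1170.00


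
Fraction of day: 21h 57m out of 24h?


0.9146 (91.46%)

Total minutes: 21×60 + 57 = 1317
Day = 24×60 = 1440 minutes
Fraction = 1317/1440 ≈ 0.9146
As a percentage: 1317/1440 × 100 ≈ 91.46%


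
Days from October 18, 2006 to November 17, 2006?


From October 18, 2006 to November 17, 2006
Rest of October 2006: 31 - 18 = 13
Days into November 2006: 17
Total = 13 + 17 = 30 days

30 days


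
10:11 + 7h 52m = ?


18:03

Start: 611 minutes from midnight
Add: 472 minutes
Total: 1083 minutes
Hours: 1083 ÷ 60 = 18 remainder 3


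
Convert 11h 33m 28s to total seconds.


41608 seconds

Hours: 11 × 3600 = 39600
Minutes: 33 × 60 = 1980
Seconds: 28
Total = 39600 + 1980 + 28 = 41608


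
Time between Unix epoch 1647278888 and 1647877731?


Difference = 1647877731 - 1647278888 = 598843 seconds
In hours: 598843 / 3600 ≈ 166.3
In days: 598843 / 86400 ≈ 6.93

598843 seconds (166.3 hours / 6.93 days)


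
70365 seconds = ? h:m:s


Hours: 70365 ÷ 3600 = 19 remainder 1965
Minutes: 1965 ÷ 60 = 32 remainder 45
Seconds: 45

19h 32m 45s


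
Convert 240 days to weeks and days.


Weeks: 240 ÷ 7 = 34 remainder 2

34 weeks 2 days


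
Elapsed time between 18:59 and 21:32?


2h 33m

End time in minutes: 21×60 + 32 = 1292
Start time in minutes: 18×60 + 59 = 1139
Difference = 1292 - 1139 = 153 minutes
= 2 hours 33 minutes


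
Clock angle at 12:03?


Hour hand (12 ≡ 0 on the dial): 0×30 + 3×0.5 = 1.5°
Minute hand = 3×6 = 18°
Difference = |1.5 - 18| = 16.5°

16.5°


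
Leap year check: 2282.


Rules: divisible by 4 AND (not by 100 OR by 400)
2282 ÷ 4 = 570 remainder 2 → not divisible by 4
Not divisible by 4 → not a leap year

No


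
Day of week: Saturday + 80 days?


Tuesday

Start: Saturday (index 5)
(5 + 80) mod 7
= 85 mod 7
= 1
Index 1 → Tuesday


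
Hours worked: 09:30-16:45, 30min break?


6h 45m (405 minutes)

Total time = (16×60+45) - (9×60+30)
= 1005 - 570 = 435 min
Minus break: 435 - 30 = 405 min
= 6h 45m


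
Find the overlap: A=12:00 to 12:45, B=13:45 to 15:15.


0 minutes

Meeting A: 720-765 (in minutes from midnight)
Meeting B: 825-915
Overlap start = max(720, 825) = 825
Overlap end = min(765, 915) = 765
Overlap = max(0, 765 - 825) = 0 min


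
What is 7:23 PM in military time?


Input: 7:23 PM
PM: 7 + 12 = 19

19:23


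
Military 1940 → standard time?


7:40 PM

Hour: 19
19 - 12 = 7 → PM


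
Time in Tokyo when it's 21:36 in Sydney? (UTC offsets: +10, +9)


Time difference = UTC+9 - UTC+10 = -1 hours
New hour = (21 -1) mod 24
= 20 mod 24 = 20
Minutes unchanged → 20:36

20:36


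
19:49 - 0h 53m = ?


Start: 1189 minutes from midnight
Subtract: 53 minutes
Remaining: 1189 - 53 = 1136
Hours: 18, Minutes: 56

18:56


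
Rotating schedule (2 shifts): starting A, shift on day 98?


Shifts: A, B
Start: A (index 0)
Day 98: (0 + 98 - 1) mod 2
= 97 mod 2
= 1
Index 1 → shift B

Shift B


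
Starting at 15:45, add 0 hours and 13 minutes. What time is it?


Start: 945 minutes from midnight
Add: 13 minutes
Total: 958 minutes
Hours: 958 ÷ 60 = 15 remainder 58

15:58


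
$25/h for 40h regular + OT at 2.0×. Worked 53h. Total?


Regular: 40h × $25 = $1000.00
Overtime: 53 - 40 = 13h
OT pay: 13h × $25 × 2.0 = $650.00
Total = $1000.00 + $650.00 = $1650.00

$1650.00


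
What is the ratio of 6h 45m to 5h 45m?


Duration 1: 405 minutes
Duration 2: 345 minutes
Ratio = 405:345
GCD = 15
Simplified = 27:23
As a decimal: 27/23 ≈ 1.17

27:23 (1.17)


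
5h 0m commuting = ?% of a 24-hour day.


Time: 300 minutes
Day: 1440 minutes
Percentage = (300/1440) × 100 ≈ 20.8%

20.8%


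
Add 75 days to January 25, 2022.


Start: January 25, 2022
Add 75 days
January 25 → February 1: 31 - 25 + 1 = 7 days (75 - 7 = 68 left)
February 1 → March 1: 28 - 1 + 1 = 28 days (68 - 28 = 40 left)
March 1 → April 1: 31 - 1 + 1 = 31 days (40 - 31 = 9 left)
April 1 + 9 = April 10, 2022

April 10, 2022


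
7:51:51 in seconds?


Hours: 7 × 3600 = 25200
Minutes: 51 × 60 = 3060
Seconds: 51
Total = 25200 + 3060 + 51 = 28311

28311 seconds


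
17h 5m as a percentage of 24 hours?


Total minutes: 17×60 + 5 = 1025
Day = 24×60 = 1440 minutes
Fraction = 1025/1440 ≈ 0.7118
As a percentage: 1025/1440 × 100 ≈ 71.18%

0.7118 (71.18%)


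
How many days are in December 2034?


31 days

Month: December (month 12)
December has 31 days


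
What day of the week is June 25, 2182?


Zeller's congruence:
q=25, m=6, k=82, j=21
h = (25 + ⌊13×7/5⌋ + 82 + ⌊82/4⌋ + ⌊21/4⌋ - 2×21) mod 7
= (25 + 18 + 82 + 20 + 5 - 42) mod 7
= 108 mod 7 = 3
h=3 → Tuesday

Tuesday


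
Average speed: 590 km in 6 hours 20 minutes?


Distance: 590 km
Time: 6h 20m = 380 min = 380/60 = 19/3 hours
Speed = 590 ÷ (19/3) = 590 × 3 / 19 = 1770/19 ≈ 93.2 km/h

93.2 km/h


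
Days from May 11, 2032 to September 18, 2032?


From May 11, 2032 to September 18, 2032
Rest of May 2032: 31 - 11 = 20
Full months: June 30, July 31, August 31
Days into September 2032: 18
Total = 20 + 30 + 31 + 31 + 18 = 130 days

130 days


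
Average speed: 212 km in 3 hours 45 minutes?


56.5 km/h

Distance: 212 km
Time: 3h 45m = 225 min = 225/60 = 15/4 hours
Speed = 212 ÷ (15/4) = 212 × 4 / 15 = 848/15 ≈ 56.5 km/h


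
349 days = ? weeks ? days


49 weeks 6 days

Weeks: 349 ÷ 7 = 49 remainder 6


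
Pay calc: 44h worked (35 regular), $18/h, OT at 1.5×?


$873.00

Regular: 35h × $18 = $630.00
Overtime: 44 - 35 = 9h
OT pay: 9h × $18 × 1.5 = $243.00
Total = $630.00 + $243.00 = $873.00


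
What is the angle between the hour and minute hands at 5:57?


Hour hand = 5×30 + 57×0.5 = 178.5°
Minute hand = 57×6 = 342°
Difference = |178.5 - 342| = 163.5°

163.5°


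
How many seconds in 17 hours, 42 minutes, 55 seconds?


63775 seconds

Hours: 17 × 3600 = 61200
Minutes: 42 × 60 = 2520
Seconds: 55
Total = 61200 + 2520 + 55 = 63775


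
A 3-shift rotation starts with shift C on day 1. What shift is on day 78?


Shift B

Shifts: A, B, C
Start: C (index 2)
Day 78: (2 + 78 - 1) mod 3
= 79 mod 3
= 1
Index 1 → shift B


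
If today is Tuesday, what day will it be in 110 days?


Sunday

Start: Tuesday (index 1)
(1 + 110) mod 7
= 111 mod 7
= 6
Index 6 → Sunday


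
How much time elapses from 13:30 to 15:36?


End time in minutes: 15×60 + 36 = 936
Start time in minutes: 13×60 + 30 = 810
Difference = 936 - 810 = 126 minutes
= 2 hours 6 minutes

2h 6m


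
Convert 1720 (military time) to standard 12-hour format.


Hour: 17
17 - 12 = 5 → PM

5:20 PM


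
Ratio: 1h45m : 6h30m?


Duration 1: 105 minutes
Duration 2: 390 minutes
Ratio = 105:390
GCD = 15
Simplified = 7:26
As a decimal: 7/26 ≈ 0.27

7:26 (0.27)


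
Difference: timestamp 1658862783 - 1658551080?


311703 seconds (86.6 hours / 3.61 days)

Difference = 1658862783 - 1658551080 = 311703 seconds
In hours: 311703 / 3600 ≈ 86.6
In days: 311703 / 86400 ≈ 3.61


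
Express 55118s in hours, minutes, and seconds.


15h 18m 38s

Hours: 55118 ÷ 3600 = 15 remainder 1118
Minutes: 1118 ÷ 60 = 18 remainder 38
Seconds: 38


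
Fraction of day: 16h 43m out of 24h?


0.6965 (69.65%)

Total minutes: 16×60 + 43 = 1003
Day = 24×60 = 1440 minutes
Fraction = 1003/1440 ≈ 0.6965
As a percentage: 1003/1440 × 100 ≈ 69.65%


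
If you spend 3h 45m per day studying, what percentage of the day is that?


15.6%

Time: 225 minutes
Day: 1440 minutes
Percentage = (225/1440) × 100 ≈ 15.6%


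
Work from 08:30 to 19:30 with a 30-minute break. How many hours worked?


Total time = (19×60+30) - (8×60+30)
= 1170 - 510 = 660 min
Minus break: 660 - 30 = 630 min
= 10h 30m

10h 30m (630 minutes)


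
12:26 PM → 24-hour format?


Input: 12:26 PM
12 PM → 12 (noon)

12:26


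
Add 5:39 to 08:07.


13:46

Start: 487 minutes from midnight
Add: 339 minutes
Total: 826 minutes
Hours: 826 ÷ 60 = 13 remainder 46


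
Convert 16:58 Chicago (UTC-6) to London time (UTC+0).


Time difference = UTC+0 - UTC-6 = +6 hours
New hour = (16 + 6) mod 24
= 22 mod 24 = 22
Minutes unchanged → 22:58

22:58


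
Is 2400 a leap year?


Yes

Rules: divisible by 4 AND (not by 100 OR by 400)
2400 ÷ 4 = 600 exactly → divisible by 4
2400 ÷ 100 = 24 exactly → divisible by 100
2400 ÷ 400 = 6 exactly → divisible by 400
Divisible by 400 → leap year


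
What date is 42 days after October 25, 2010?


Start: October 25, 2010
Add 42 days
October 25 → November 1: 31 - 25 + 1 = 7 days (42 - 7 = 35 left)
November 1 → December 1: 30 - 1 + 1 = 30 days (35 - 30 = 5 left)
December 1 + 5 = December 6, 2010

December 6, 2010


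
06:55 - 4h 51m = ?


Start: 415 minutes from midnight
Subtract: 291 minutes
Remaining: 415 - 291 = 124
Hours: 2, Minutes: 4

02:04


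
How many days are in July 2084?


Month: July (month 7)
July has 31 days

31 days


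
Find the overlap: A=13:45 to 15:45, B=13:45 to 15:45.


Meeting A: 825-945 (in minutes from midnight)
Meeting B: 825-945
Overlap start = max(825, 825) = 825
Overlap end = min(945, 945) = 945
Overlap = max(0, 945 - 825) = 120 min

120 minutes


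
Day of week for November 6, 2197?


Monday

Zeller's congruence:
q=6, m=11, k=97, j=21
h = (6 + ⌊13×12/5⌋ + 97 + ⌊97/4⌋ + ⌊21/4⌋ - 2×21) mod 7
= (6 + 31 + 97 + 24 + 5 - 42) mod 7
= 121 mod 7 = 2
h=2 → Monday


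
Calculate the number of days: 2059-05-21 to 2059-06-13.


23 days

From May 21, 2059 to June 13, 2059
Rest of May 2059: 31 - 21 = 10
Days into June 2059: 13
Total = 10 + 13 = 23 days


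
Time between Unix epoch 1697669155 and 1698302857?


Difference = 1698302857 - 1697669155 = 633702 seconds
In hours: 633702 / 3600 ≈ 176.0
In days: 633702 / 86400 ≈ 7.33

633702 seconds (176.0 hours / 7.33 days)


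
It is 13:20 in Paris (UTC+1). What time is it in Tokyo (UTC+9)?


21:20

Time difference = UTC+9 - UTC+1 = +8 hours
New hour = (13 + 8) mod 24
= 21 mod 24 = 21
Minutes unchanged → 21:20


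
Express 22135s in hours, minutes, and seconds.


6h 8m 55s

Hours: 22135 ÷ 3600 = 6 remainder 535
Minutes: 535 ÷ 60 = 8 remainder 55
Seconds: 55


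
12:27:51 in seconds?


Hours: 12 × 3600 = 43200
Minutes: 27 × 60 = 1620
Seconds: 51
Total = 43200 + 1620 + 51 = 44871

44871 seconds


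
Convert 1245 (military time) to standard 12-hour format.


12:45 PM

Hour: 12
12 → 12 PM (noon)


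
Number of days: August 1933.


Month: August (month 8)
August has 31 days

31 days


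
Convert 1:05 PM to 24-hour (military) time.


13:05

Input: 1:05 PM
PM: 1 + 12 = 13


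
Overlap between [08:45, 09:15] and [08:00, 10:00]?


30 minutes

Meeting A: 525-555 (in minutes from midnight)
Meeting B: 480-600
Overlap start = max(525, 480) = 525
Overlap end = min(555, 600) = 555
Overlap = max(0, 555 - 525) = 30 min


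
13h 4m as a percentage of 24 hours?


0.5444 (54.44%)

Total minutes: 13×60 + 4 = 784
Day = 24×60 = 1440 minutes
Fraction = 784/1440 ≈ 0.5444
As a percentage: 784/1440 × 100 ≈ 54.44%


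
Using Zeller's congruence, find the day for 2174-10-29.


Saturday

Zeller's congruence:
q=29, m=10, k=74, j=21
h = (29 + ⌊13×11/5⌋ + 74 + ⌊74/4⌋ + ⌊21/4⌋ - 2×21) mod 7
= (29 + 28 + 74 + 18 + 5 - 42) mod 7
= 112 mod 7 = 0
h=0 → Saturday


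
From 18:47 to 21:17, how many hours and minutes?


End time in minutes: 21×60 + 17 = 1277
Start time in minutes: 18×60 + 47 = 1127
Difference = 1277 - 1127 = 150 minutes
= 2 hours 30 minutes

2h 30m


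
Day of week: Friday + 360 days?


Start: Friday (index 4)
(4 + 360) mod 7
= 364 mod 7
= 0
Index 0 → Monday

Monday


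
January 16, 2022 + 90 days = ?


April 16, 2022

Start: January 16, 2022
Add 90 days
January 16 → February 1: 31 - 16 + 1 = 16 days (90 - 16 = 74 left)
February 1 → March 1: 28 - 1 + 1 = 28 days (74 - 28 = 46 left)
March 1 → April 1: 31 - 1 + 1 = 31 days (46 - 31 = 15 left)
April 1 + 15 = April 16, 2022


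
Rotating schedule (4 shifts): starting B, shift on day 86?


Shifts: A, B, C, D
Start: B (index 1)
Day 86: (1 + 86 - 1) mod 4
= 86 mod 4
= 2
Index 2 → shift C

Shift C


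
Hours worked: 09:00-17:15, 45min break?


7h 30m (450 minutes)

Total time = (17×60+15) - (9×60+0)
= 1035 - 540 = 495 min
Minus break: 495 - 45 = 450 min
= 7h 30m


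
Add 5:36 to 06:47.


12:23

Start: 407 minutes from midnight
Add: 336 minutes
Total: 743 minutes
Hours: 743 ÷ 60 = 12 remainder 23


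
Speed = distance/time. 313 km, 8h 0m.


39.1 km/h

Distance: 313 km
Time: 8 hours
Speed = 313 / 8 ≈ 39.1 km/h


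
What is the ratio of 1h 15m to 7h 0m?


5:28 (0.18)

Duration 1: 75 minutes
Duration 2: 420 minutes
Ratio = 75:420
GCD = 15
Simplified = 5:28
As a decimal: 5/28 ≈ 0.18


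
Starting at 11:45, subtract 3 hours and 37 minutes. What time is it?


08:08

Start: 705 minutes from midnight
Subtract: 217 minutes
Remaining: 705 - 217 = 488
Hours: 8, Minutes: 8


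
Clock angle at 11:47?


Hour hand = 11×30 + 47×0.5 = 353.5°
Minute hand = 47×6 = 282°
Difference = |353.5 - 282| = 71.5°

71.5°


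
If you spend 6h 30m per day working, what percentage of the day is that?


Time: 390 minutes
Day: 1440 minutes
Percentage = (390/1440) × 100 ≈ 27.1%

27.1%


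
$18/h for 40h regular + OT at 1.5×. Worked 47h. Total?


$909.00

Regular: 40h × $18 = $720.00
Overtime: 47 - 40 = 7h
OT pay: 7h × $18 × 1.5 = $189.00
Total = $720.00 + $189.00 = $909.00


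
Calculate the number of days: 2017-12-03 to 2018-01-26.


54 days

From December 3, 2017 to January 26, 2018
Rest of December 2017: 31 - 3 = 28
Days into January 2018: 26
Total = 28 + 26 = 54 days


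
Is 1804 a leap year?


Yes

Rules: divisible by 4 AND (not by 100 OR by 400)
1804 ÷ 4 = 451 exactly → divisible by 4
1804 ÷ 100 = 18 remainder 4 → not divisible by 100
Divisible by 4 but not by 100 → leap year


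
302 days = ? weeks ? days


Weeks: 302 ÷ 7 = 43 remainder 1

43 weeks 1 days


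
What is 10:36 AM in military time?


Input: 10:36 AM
AM hour stays: 10

10:36


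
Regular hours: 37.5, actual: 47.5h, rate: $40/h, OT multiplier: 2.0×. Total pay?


$2300.00

Regular: 37.5h × $40 = $1500.00
Overtime: 47.5 - 37.5 = 10.0h
OT pay: 10.0h × $40 × 2.0 = $800.00
Total = $1500.00 + $800.00 = $2300.00


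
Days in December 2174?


Month: December (month 12)
December has 31 days

31 days


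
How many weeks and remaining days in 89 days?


12 weeks 5 days

Weeks: 89 ÷ 7 = 12 remainder 5


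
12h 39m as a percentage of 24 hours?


Total minutes: 12×60 + 39 = 759
Day = 24×60 = 1440 minutes
Fraction = 759/1440 ≈ 0.5271
As a percentage: 759/1440 × 100 ≈ 52.71%

0.5271 (52.71%)


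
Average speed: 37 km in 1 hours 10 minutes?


31.7 km/h

Distance: 37 km
Time: 1h 10m = 70 min = 70/60 = 7/6 hours
Speed = 37 ÷ (7/6) = 37 × 6 / 7 = 222/7 ≈ 31.7 km/h


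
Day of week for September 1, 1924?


Zeller's congruence:
q=1, m=9, k=24, j=19
h = (1 + ⌊13×10/5⌋ + 24 + ⌊24/4⌋ + ⌊19/4⌋ - 2×19) mod 7
= (1 + 26 + 24 + 6 + 4 - 38) mod 7
= 23 mod 7 = 2
h=2 → Monday

Monday


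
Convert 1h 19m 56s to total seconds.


4796 seconds

Hours: 1 × 3600 = 3600
Minutes: 19 × 60 = 1140
Seconds: 56
Total = 3600 + 1140 + 56 = 4796


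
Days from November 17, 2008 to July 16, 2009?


241 days

From November 17, 2008 to July 16, 2009
Rest of November 2008: 30 - 17 = 13
Full months: December 31, January 31, February 2009 28, March 31, April 30, May 31, June 30
Days into July 2009: 16
Total = 13 + 31 + 31 + 28 + 31 + 30 + 31 + 30 + 16 = 241 days


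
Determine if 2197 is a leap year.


Rules: divisible by 4 AND (not by 100 OR by 400)
2197 ÷ 4 = 549 remainder 1 → not divisible by 4
Not divisible by 4 → not a leap year

No


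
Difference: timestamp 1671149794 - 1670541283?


Difference = 1671149794 - 1670541283 = 608511 seconds
In hours: 608511 / 3600 ≈ 169.0
In days: 608511 / 86400 ≈ 7.04

608511 seconds (169.0 hours / 7.04 days)


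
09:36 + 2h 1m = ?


Start: 576 minutes from midnight
Add: 121 minutes
Total: 697 minutes
Hours: 697 ÷ 60 = 11 remainder 37

11:37


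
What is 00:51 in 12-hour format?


12:51 AM

Hour: 0
0 → 12 AM (midnight)


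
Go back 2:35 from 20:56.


Start: 1256 minutes from midnight
Subtract: 155 minutes
Remaining: 1256 - 155 = 1101
Hours: 18, Minutes: 21

18:21


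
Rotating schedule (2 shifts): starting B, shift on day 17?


Shift B

Shifts: A, B
Start: B (index 1)
Day 17: (1 + 17 - 1) mod 2
= 17 mod 2
= 1
Index 1 → shift B


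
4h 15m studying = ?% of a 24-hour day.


17.7%

Time: 255 minutes
Day: 1440 minutes
Percentage = (255/1440) × 100 ≈ 17.7%


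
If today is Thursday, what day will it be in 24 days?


Start: Thursday (index 3)
(3 + 24) mod 7
= 27 mod 7
= 6
Index 6 → Sunday

Sunday


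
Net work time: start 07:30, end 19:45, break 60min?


Total time = (19×60+45) - (7×60+30)
= 1185 - 450 = 735 min
Minus break: 735 - 60 = 675 min
= 11h 15m

11h 15m (675 minutes)


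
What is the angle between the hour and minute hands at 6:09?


130.5°

Hour hand = 6×30 + 9×0.5 = 184.5°
Minute hand = 9×6 = 54°
Difference = |184.5 - 54| = 130.5°


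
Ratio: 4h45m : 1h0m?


19:4 (4.75)

Duration 1: 285 minutes
Duration 2: 60 minutes
Ratio = 285:60
GCD = 15
Simplified = 19:4
As a decimal: 19/4 = 4.75


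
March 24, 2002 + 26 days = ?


April 19, 2002

Start: March 24, 2002
Add 26 days
March 24 → April 1: 31 - 24 + 1 = 8 days (26 - 8 = 18 left)
April 1 + 18 = April 19, 2002


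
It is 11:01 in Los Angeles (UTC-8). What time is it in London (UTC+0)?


Time difference = UTC+0 - UTC-8 = +8 hours
New hour = (11 + 8) mod 24
= 19 mod 24 = 19
Minutes unchanged → 19:01

19:01


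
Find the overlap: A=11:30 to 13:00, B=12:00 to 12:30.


Meeting A: 690-780 (in minutes from midnight)
Meeting B: 720-750
Overlap start = max(690, 720) = 720
Overlap end = min(780, 750) = 750
Overlap = max(0, 750 - 720) = 30 min

30 minutes


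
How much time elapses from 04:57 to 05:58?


1h 1m

End time in minutes: 5×60 + 58 = 358
Start time in minutes: 4×60 + 57 = 297
Difference = 358 - 297 = 61 minutes
= 1 hours 1 minutes


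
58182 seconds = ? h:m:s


16h 9m 42s

Hours: 58182 ÷ 3600 = 16 remainder 582
Minutes: 582 ÷ 60 = 9 remainder 42
Seconds: 42
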